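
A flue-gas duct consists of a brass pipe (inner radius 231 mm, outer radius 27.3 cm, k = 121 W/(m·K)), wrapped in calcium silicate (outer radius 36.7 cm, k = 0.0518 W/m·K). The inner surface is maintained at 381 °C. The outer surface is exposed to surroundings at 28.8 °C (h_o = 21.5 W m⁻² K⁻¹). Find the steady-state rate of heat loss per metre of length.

Resistance network (inner→outer):
  R'_brass = ln(0.273/0.231)/(2πk) = 0.1671/(2π·121) = 2.197×10^-4 m·K/W
  R'_calcium silicate = ln(0.367/0.273)/(2πk) = 0.2959/(2π·0.0518) = 0.9091 m·K/W
  R'_conv,out = 1/(2πr h) = 1/(2π·0.367·21.5) = 0.02017 m·K/W
ΣR = 2.197×10^-4 + 0.9091 + 0.02017 = 0.9295 m·K/W
Q' = ΔT/ΣR = (381 °C − 28.8 °C)/0.9295 = 379 W/m

Q' = 379 W/m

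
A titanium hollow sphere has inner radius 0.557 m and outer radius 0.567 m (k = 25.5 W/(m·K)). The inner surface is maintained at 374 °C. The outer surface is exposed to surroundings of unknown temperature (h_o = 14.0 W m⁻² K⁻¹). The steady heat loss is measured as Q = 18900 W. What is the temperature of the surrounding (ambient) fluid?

T_out = 38.0 °C

Sum the resistances:
  R_titanium = (1/0.557 − 1/0.567)/(4πk) = 0.03166/(4π·25.5) = 9.881×10^-5 K/W
  R_conv,out = 1/(4πr²h) = 1/(4π·0.567²·14.0) = 0.01768 K/W
ΣR = 0.01778 K/W
ΔT = Q·ΣR = 18900 × 0.01778 = 336.0 K
Heat flows outward, so T_out = T_in − ΔT = 374 − 336.0 = 38.0 °C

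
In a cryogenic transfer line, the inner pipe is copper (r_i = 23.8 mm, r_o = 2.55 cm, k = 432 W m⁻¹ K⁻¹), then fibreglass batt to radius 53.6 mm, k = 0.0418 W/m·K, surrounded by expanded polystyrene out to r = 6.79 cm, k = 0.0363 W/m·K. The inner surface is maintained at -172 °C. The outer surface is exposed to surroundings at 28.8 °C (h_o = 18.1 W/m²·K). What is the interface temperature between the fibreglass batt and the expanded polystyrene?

T = -29.8 °C

Resistance network (inner→outer):
  R'_copper = ln(0.0255/0.0238)/(2πk) = 0.06899/(2π·432) = 2.542×10^-5 m·K/W
  R'_fibreglass batt = ln(0.0536/0.0255)/(2πk) = 0.7429/(2π·0.0418) = 2.829 m·K/W
  R'_expanded polystyrene = ln(0.0679/0.0536)/(2πk) = 0.2365/(2π·0.0363) = 1.037 m·K/W
  R'_conv,out = 1/(2πr h) = 1/(2π·0.0679·18.1) = 0.1295 m·K/W
ΣR = 2.542×10^-5 + 2.829 + 1.037 + 0.1295 = 3.996 m·K/W
Q' = ΔT/ΣR = (-172 °C − 28.8 °C)/3.996 = -50.25 W/m
From the inner boundary to the fibreglass batt/expanded polystyrene interface, ΣR_partial = 2.829 m·K/W.
T_interface = T_in − Q'·ΣR_partial = -172 °C − (-50.25)(2.829) = -29.8 °C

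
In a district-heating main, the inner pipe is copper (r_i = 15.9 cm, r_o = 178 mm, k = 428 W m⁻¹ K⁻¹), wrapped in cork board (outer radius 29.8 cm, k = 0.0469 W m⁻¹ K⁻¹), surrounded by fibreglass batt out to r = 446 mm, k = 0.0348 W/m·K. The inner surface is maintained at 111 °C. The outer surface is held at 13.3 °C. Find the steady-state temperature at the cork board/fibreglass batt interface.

T = 63.4 °C

Series thermal resistances, inner to outer:
  R'_copper = ln(0.178/0.159)/(2πk) = 0.1129/(2π·428) = 4.198×10^-5 m·K/W
  R'_cork board = ln(0.298/0.178)/(2πk) = 0.5153/(2π·0.0469) = 1.749 m·K/W
  R'_fibreglass batt = ln(0.446/0.298)/(2πk) = 0.4032/(2π·0.0348) = 1.844 m·K/W
ΣR = 4.198×10^-5 + 1.749 + 1.844 = 3.593 m·K/W
Q' = ΔT/ΣR = (111 °C − 13.3 °C)/3.593 = 27.19 W/m
From the inner boundary to the cork board/fibreglass batt interface, ΣR_partial = 1.749 m·K/W.
T_interface = T_in − Q'·ΣR_partial = 111 °C − (27.19)(1.749) = 63.4 °C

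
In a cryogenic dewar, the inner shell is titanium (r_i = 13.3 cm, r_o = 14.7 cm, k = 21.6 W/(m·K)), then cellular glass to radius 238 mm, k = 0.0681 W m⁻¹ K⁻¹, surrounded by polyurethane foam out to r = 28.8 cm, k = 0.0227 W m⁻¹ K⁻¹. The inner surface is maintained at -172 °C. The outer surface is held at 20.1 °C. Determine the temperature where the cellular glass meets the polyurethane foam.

T = -67.6 °C

Resistance network (inner→outer):
  R_titanium = (1/0.133 − 1/0.147)/(4πk) = 0.7161/(4π·21.6) = 0.002638 K/W
  R_cellular glass = (1/0.147 − 1/0.238)/(4πk) = 2.601/(4π·0.0681) = 3.039 K/W
  R_polyurethane foam = (1/0.238 − 1/0.288)/(4πk) = 0.7295/(4π·0.0227) = 2.557 K/W
ΣR = 0.002638 + 3.039 + 2.557 = 5.599 K/W
Q = ΔT/ΣR = (-172 °C − 20.1 °C)/5.599 = -34.31 W
From the inner boundary to the cellular glass/polyurethane foam interface, ΣR_partial = 3.042 K/W.
T_interface = T_in − Q·ΣR_partial = -172 °C − (-34.31)(3.042) = -67.6 °C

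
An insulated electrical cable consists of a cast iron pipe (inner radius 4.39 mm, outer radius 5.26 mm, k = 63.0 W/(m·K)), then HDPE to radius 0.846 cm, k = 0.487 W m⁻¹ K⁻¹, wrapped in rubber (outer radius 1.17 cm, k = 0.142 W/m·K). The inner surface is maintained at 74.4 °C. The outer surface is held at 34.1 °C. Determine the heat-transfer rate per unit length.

Q' = 77.6 W/m

Series thermal resistances, inner to outer:
  R'_cast iron = ln(0.00526/0.00439)/(2πk) = 0.1808/(2π·63.0) = 4.568×10^-4 m·K/W
  R'_HDPE = ln(0.00846/0.00526)/(2πk) = 0.4752/(2π·0.487) = 0.1553 m·K/W
  R'_rubber = ln(0.0117/0.00846)/(2πk) = 0.3242/(2π·0.142) = 0.3634 m·K/W
ΣR = 4.568×10^-4 + 0.1553 + 0.3634 = 0.5192 m·K/W
Q' = ΔT/ΣR = (74.4 °C − 34.1 °C)/0.5192 = 77.6 W/m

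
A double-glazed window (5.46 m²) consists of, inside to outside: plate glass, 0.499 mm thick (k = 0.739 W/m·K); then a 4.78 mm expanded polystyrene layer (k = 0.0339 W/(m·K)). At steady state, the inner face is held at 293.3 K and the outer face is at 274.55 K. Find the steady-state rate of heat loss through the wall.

Q = 723 W

Resistance network (inner→outer):
  R_plate glass = L/(kA) = 4.99×10^-4/(0.739·5.46) = 1.237×10^-4 K/W
  R_expanded polystyrene = L/(kA) = 0.00478/(0.0339·5.46) = 0.02582 K/W
ΣR = 1.237×10^-4 + 0.02582 = 0.02594 K/W
Q = ΔT/ΣR = (293.3 K − 274.55 K)/0.02594 = 723 W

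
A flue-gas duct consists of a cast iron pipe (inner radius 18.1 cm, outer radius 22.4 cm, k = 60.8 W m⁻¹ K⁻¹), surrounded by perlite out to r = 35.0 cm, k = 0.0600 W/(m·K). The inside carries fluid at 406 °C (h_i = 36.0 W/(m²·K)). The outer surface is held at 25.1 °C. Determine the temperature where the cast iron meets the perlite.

Resistance network (inner→outer):
  R'_conv,in = 1/(2πr h) = 1/(2π·0.181·36.0) = 0.02443 m·K/W
  R'_cast iron = ln(0.224/0.181)/(2πk) = 0.2131/(2π·60.8) = 5.580×10^-4 m·K/W
  R'_perlite = ln(0.350/0.224)/(2πk) = 0.4463/(2π·0.0600) = 1.184 m·K/W
ΣR = 0.02443 + 5.580×10^-4 + 1.184 = 1.209 m·K/W
Q' = ΔT/ΣR = (406 °C − 25.1 °C)/1.209 = 315.1 W/m
From the inner boundary to the cast iron/perlite interface, ΣR_partial = 0.02499 m·K/W.
T_interface = T_in − Q'·ΣR_partial = 406 °C − (315.1)(0.02499) = 398 °C

T = 398 °C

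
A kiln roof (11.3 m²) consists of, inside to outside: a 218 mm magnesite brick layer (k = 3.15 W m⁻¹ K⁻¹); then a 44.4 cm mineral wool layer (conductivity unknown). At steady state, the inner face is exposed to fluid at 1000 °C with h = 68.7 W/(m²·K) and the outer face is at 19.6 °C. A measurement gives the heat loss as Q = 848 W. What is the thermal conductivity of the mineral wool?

ΣR = ΔT/Q = |1000 − 19.6|/848 = 1.156 K/W
Known resistances:
  R_conv,in = 1/(hA) = 1/(68.7·11.3) = 0.001288 K/W
  R_magnesite brick = L/(kA) = 0.218/(3.15·11.3) = 0.006124 K/W
R_mineral wool = ΣR − ΣR_known = 1.156 − 0.007412 = 1.149 K/W
L/(kA) = 1.149 ⇒ k = 0.444/(1.149·11.3) = 0.0342 W/m·K

k = 0.0342 W/m·K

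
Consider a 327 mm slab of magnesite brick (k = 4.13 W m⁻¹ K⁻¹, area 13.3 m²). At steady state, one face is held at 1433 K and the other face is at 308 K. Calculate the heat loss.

Q = kA·ΔT/L = 4.13 × 13.3 × |1433 K − 308 K| / 0.327 = 1.89×10^5 W

Q = 1.89×10^5 W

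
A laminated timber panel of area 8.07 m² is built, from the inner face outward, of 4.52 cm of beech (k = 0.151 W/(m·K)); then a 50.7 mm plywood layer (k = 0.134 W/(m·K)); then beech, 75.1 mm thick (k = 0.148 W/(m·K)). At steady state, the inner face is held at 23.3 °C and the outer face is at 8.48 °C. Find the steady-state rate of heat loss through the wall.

Q = 101 W

Series thermal resistances, inner to outer:
  R_beech = L/(kA) = 0.0452/(0.151·8.07) = 0.03709 K/W
  R_plywood = L/(kA) = 0.0507/(0.134·8.07) = 0.04688 K/W
  R_beech = L/(kA) = 0.0751/(0.148·8.07) = 0.06288 K/W
ΣR = 0.03709 + 0.04688 + 0.06288 = 0.1469 K/W
Q = ΔT/ΣR = (23.3 °C − 8.48 °C)/0.1469 = 101 W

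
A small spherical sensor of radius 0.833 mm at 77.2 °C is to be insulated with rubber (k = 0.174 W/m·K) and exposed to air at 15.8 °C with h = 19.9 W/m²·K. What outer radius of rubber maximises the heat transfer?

r_cr = 1.75 cm

For a sphere, r_cr = 2k_ins/h = 2·0.174/19.9 = 0.0175 m = 1.75 cm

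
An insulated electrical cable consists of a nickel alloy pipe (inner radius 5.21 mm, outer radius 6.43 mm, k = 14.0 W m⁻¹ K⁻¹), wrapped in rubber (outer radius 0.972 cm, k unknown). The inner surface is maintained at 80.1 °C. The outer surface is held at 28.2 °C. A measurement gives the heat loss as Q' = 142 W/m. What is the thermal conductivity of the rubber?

ΣR = ΔT/Q' = |80.1 − 28.2|/142 = 0.3655 m·K/W
Known resistances:
  R'_nickel alloy = ln(0.00643/0.00521)/(2πk) = 0.2104/(2π·14.0) = 0.002392 m·K/W
R_rubber = ΣR − ΣR_known = 0.3655 − 0.002392 = 0.3631 m·K/W
ln(r₂/r₁)/(2πk) = 0.3631 ⇒ k = 0.4132/(2π·0.3631) = 0.181 W/m·K

k = 0.181 W/m·K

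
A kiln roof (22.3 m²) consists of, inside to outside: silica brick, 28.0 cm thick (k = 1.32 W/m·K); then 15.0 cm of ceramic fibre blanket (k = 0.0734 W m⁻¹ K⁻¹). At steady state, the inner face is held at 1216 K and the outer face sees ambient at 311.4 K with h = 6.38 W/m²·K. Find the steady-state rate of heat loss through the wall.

Q = 8.36 kW

Series thermal resistances, inner to outer:
  R_silica brick = L/(kA) = 0.280/(1.32·22.3) = 0.009512 K/W
  R_ceramic fibre blanket = L/(kA) = 0.150/(0.0734·22.3) = 0.09164 K/W
  R_conv,out = 1/(hA) = 1/(6.38·22.3) = 0.007029 K/W
ΣR = 0.009512 + 0.09164 + 0.007029 = 0.1082 K/W
Q = ΔT/ΣR = (1216 K − 311.4 K)/0.1082 = 8360 W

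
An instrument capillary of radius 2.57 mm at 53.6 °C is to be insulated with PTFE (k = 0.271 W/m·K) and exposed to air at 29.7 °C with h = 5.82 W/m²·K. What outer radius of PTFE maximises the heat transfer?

r_cr = 4.66 cm

For a cylinder, r_cr = k_ins/h = 0.271/5.82 = 0.0466 m = 4.66 cm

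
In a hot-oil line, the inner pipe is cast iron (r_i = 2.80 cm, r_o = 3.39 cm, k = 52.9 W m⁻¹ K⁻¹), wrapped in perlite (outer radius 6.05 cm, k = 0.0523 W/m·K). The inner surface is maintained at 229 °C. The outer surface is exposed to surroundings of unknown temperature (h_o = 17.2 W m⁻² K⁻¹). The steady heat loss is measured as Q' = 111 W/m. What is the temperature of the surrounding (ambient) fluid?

T_out = 16.3 °C

Sum the resistances:
  R'_cast iron = ln(0.0339/0.0280)/(2πk) = 0.1912/(2π·52.9) = 5.753×10^-4 m·K/W
  R'_perlite = ln(0.0605/0.0339)/(2πk) = 0.5792/(2π·0.0523) = 1.763 m·K/W
  R'_conv,out = 1/(2πr h) = 1/(2π·0.0605·17.2) = 0.1529 m·K/W
ΣR = 1.916 m·K/W
ΔT = Q'·ΣR = 111 × 1.916 = 212.7 K
Heat flows outward, so T_out = T_in − ΔT = 229 − 212.7 = 16.3 °C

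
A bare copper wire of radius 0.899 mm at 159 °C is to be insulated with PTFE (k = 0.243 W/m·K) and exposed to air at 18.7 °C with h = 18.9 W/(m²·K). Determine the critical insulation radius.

r_cr = 1.29 cm

For a cylinder, r_cr = k_ins/h = 0.243/18.9 = 0.0129 m = 1.29 cm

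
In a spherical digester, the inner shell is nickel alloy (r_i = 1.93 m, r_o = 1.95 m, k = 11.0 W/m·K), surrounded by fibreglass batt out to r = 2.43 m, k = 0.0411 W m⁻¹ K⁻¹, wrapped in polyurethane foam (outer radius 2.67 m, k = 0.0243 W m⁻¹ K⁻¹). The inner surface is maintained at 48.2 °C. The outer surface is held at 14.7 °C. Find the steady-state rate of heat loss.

Treat each layer as a resistance in series:
  R_nickel alloy = (1/1.93 − 1/1.95)/(4πk) = 0.005314/(4π·11.0) = 3.844×10^-5 K/W
  R_fibreglass batt = (1/1.95 − 1/2.43)/(4πk) = 0.1013/(4π·0.0411) = 0.1961 K/W
  R_polyurethane foam = (1/2.43 − 1/2.67)/(4πk) = 0.03699/(4π·0.0243) = 0.1211 K/W
ΣR = 3.844×10^-5 + 0.1961 + 0.1211 = 0.3172 K/W
Q = ΔT/ΣR = (48.2 °C − 14.7 °C)/0.3172 = 106 W

Q = 106 W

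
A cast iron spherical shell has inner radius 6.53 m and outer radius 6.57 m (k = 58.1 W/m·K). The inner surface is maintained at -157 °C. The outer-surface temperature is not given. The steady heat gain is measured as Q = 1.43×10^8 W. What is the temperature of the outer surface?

T_out = 25.6 °C

Series resistances:
  R_cast iron = (1/6.53 − 1/6.57)/(4πk) = 9.324×10^-4/(4π·58.1) = 1.277×10^-6 K/W
ΣR = 1.277×10^-6 K/W
ΔT = Q·ΣR = 1.43×10^8 × 1.277×10^-6 = 182.6 K
Heat flows inward, so T_out = T_in + ΔT = -157 + 182.6 = 25.6 °C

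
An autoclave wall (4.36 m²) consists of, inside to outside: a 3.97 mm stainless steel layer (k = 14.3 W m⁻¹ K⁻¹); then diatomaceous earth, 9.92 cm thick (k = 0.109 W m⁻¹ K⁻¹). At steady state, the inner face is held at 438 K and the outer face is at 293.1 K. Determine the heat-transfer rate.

Series thermal resistances, inner to outer:
  R_stainless steel = L/(kA) = 0.00397/(14.3·4.36) = 6.367×10^-5 K/W
  R_diatomaceous earth = L/(kA) = 0.0992/(0.109·4.36) = 0.2087 K/W
ΣR = 6.367×10^-5 + 0.2087 = 0.2088 K/W
Q = ΔT/ΣR = (438 K − 293.1 K)/0.2088 = 694 W

Q = 694 W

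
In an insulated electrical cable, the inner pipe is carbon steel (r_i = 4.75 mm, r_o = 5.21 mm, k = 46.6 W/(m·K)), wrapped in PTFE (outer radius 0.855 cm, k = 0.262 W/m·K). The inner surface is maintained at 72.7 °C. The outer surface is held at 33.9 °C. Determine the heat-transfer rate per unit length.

Q' = 129 W/m

Resistance network (inner→outer):
  R'_carbon steel = ln(0.00521/0.00475)/(2πk) = 0.09244/(2π·46.6) = 3.157×10^-4 m·K/W
  R'_PTFE = ln(0.00855/0.00521)/(2πk) = 0.4954/(2π·0.262) = 0.3009 m·K/W
ΣR = 3.157×10^-4 + 0.3009 = 0.3012 m·K/W
Q' = ΔT/ΣR = (72.7 °C − 33.9 °C)/0.3012 = 129 W/m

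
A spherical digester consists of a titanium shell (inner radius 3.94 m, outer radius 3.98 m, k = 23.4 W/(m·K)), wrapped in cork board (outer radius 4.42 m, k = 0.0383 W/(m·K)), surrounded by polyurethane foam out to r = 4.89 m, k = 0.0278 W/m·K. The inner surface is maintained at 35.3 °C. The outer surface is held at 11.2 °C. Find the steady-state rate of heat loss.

Resistance network (inner→outer):
  R_titanium = (1/3.94 − 1/3.98)/(4πk) = 0.002551/(4π·23.4) = 8.675×10^-6 K/W
  R_cork board = (1/3.98 − 1/4.42)/(4πk) = 0.02501/(4π·0.0383) = 0.05197 K/W
  R_polyurethane foam = (1/4.42 − 1/4.89)/(4πk) = 0.02175/(4π·0.0278) = 0.06225 K/W
ΣR = 8.675×10^-6 + 0.05197 + 0.06225 = 0.1142 K/W
Q = ΔT/ΣR = (35.3 °C − 11.2 °C)/0.1142 = 211 W

Q = 211 W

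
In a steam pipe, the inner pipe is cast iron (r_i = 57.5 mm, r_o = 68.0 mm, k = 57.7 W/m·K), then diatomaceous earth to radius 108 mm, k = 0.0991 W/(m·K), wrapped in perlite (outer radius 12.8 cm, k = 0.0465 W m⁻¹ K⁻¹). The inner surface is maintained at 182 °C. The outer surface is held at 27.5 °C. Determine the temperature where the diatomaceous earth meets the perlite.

Resistance network (inner→outer):
  R'_cast iron = ln(0.0680/0.0575)/(2πk) = 0.1677/(2π·57.7) = 4.626×10^-4 m·K/W
  R'_diatomaceous earth = ln(0.108/0.0680)/(2πk) = 0.4626/(2π·0.0991) = 0.7430 m·K/W
  R'_perlite = ln(0.128/0.108)/(2πk) = 0.1699/(2π·0.0465) = 0.5815 m·K/W
ΣR = 4.626×10^-4 + 0.7430 + 0.5815 = 1.325 m·K/W
Q' = ΔT/ΣR = (182 °C − 27.5 °C)/1.325 = 116.6 W/m
From the inner boundary to the diatomaceous earth/perlite interface, ΣR_partial = 0.7435 m·K/W.
T_interface = T_in − Q'·ΣR_partial = 182 °C − (116.6)(0.7435) = 95.3 °C

T = 95.3 °C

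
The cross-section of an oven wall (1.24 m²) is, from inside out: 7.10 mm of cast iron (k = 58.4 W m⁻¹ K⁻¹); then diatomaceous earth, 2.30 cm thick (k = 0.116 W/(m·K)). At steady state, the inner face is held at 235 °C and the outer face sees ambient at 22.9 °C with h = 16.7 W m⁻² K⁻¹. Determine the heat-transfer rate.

Treat each layer as a resistance in series:
  R_cast iron = L/(kA) = 0.00710/(58.4·1.24) = 9.804×10^-5 K/W
  R_diatomaceous earth = L/(kA) = 0.0230/(0.116·1.24) = 0.1599 K/W
  R_conv,out = 1/(hA) = 1/(16.7·1.24) = 0.04829 K/W
ΣR = 9.804×10^-5 + 0.1599 + 0.04829 = 0.2083 K/W
Q = ΔT/ΣR = (235 °C − 22.9 °C)/0.2083 = 1020 W

Q = 1020 W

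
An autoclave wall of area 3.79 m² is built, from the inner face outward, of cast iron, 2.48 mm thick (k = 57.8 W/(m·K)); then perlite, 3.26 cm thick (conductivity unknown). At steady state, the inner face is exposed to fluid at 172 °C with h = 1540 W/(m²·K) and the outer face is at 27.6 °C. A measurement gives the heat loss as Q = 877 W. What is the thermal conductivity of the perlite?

ΣR = ΔT/Q = |172 − 27.6|/877 = 0.1647 K/W
Known resistances:
  R_conv,in = 1/(hA) = 1/(1540·3.79) = 1.713×10^-4 K/W
  R_cast iron = L/(kA) = 0.00248/(57.8·3.79) = 1.132×10^-5 K/W
R_perlite = ΣR − ΣR_known = 0.1647 − 1.826×10^-4 = 0.1645 K/W
L/(kA) = 0.1645 ⇒ k = 0.0326/(0.1645·3.79) = 0.0523 W/m·K

k = 0.0523 W/m·K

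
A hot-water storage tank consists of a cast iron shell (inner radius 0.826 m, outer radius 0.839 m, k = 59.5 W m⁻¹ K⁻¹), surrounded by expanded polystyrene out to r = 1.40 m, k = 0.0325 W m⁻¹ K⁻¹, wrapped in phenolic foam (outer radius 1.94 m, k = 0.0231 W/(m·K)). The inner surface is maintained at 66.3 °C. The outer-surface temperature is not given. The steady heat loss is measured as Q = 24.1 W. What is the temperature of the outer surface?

Sum the resistances:
  R_cast iron = (1/0.826 − 1/0.839)/(4πk) = 0.01876/(4π·59.5) = 2.509×10^-5 K/W
  R_expanded polystyrene = (1/0.839 − 1/1.40)/(4πk) = 0.4776/(4π·0.0325) = 1.169 K/W
  R_phenolic foam = (1/1.40 − 1/1.94)/(4πk) = 0.1988/(4π·0.0231) = 0.6849 K/W
ΣR = 1.854 K/W
ΔT = Q·ΣR = 24.1 × 1.854 = 44.68 K
Heat flows outward, so T_out = T_in − ΔT = 66.3 − 44.68 = 21.6 °C

T_out = 21.6 °C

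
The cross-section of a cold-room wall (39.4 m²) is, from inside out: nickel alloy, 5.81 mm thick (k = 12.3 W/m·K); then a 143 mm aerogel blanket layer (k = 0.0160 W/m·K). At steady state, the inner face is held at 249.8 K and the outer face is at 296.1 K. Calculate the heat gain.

Resistance network (inner→outer):
  R_nickel alloy = L/(kA) = 0.00581/(12.3·39.4) = 1.199×10^-5 K/W
  R_aerogel blanket = L/(kA) = 0.143/(0.0160·39.4) = 0.2268 K/W
ΣR = 1.199×10^-5 + 0.2268 = 0.2268 K/W
Q = ΔT/ΣR = (249.8 K − 296.1 K)/0.2268 = -204 W
(Negative Q ⇒ heat flows inward; heat gain = 204 W.)

Q = 204 W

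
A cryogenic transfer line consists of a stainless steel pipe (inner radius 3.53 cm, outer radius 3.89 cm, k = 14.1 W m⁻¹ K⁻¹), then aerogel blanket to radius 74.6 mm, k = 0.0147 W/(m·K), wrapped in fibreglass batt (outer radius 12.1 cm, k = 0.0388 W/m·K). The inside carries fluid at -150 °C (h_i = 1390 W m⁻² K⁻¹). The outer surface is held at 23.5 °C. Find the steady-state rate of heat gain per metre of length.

Q' = 19.2 W/m

Resistance network (inner→outer):
  R'_conv,in = 1/(2πr h) = 1/(2π·0.0353·1390) = 0.003244 m·K/W
  R'_stainless steel = ln(0.0389/0.0353)/(2πk) = 0.09711/(2π·14.1) = 0.001096 m·K/W
  R'_aerogel blanket = ln(0.0746/0.0389)/(2πk) = 0.6511/(2π·0.0147) = 7.050 m·K/W
  R'_fibreglass batt = ln(0.121/0.0746)/(2πk) = 0.4837/(2π·0.0388) = 1.984 m·K/W
ΣR = 0.003244 + 0.001096 + 7.050 + 1.984 = 9.038 m·K/W
Q' = ΔT/ΣR = (-150 °C − 23.5 °C)/9.038 = -19.2 W/m
(Negative Q' ⇒ heat flows inward; heat gain = 19.2 W/m.)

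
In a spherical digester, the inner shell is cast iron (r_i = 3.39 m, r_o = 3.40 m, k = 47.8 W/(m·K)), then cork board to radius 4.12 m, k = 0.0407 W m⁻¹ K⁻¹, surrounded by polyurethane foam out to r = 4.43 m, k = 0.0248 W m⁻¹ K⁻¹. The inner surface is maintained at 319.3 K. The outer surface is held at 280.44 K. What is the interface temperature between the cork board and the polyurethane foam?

Series thermal resistances, inner to outer:
  R_cast iron = (1/3.39 − 1/3.40)/(4πk) = 8.676×10^-4/(4π·47.8) = 1.444×10^-6 K/W
  R_cork board = (1/3.40 − 1/4.12)/(4πk) = 0.05140/(4π·0.0407) = 0.1005 K/W
  R_polyurethane foam = (1/4.12 − 1/4.43)/(4πk) = 0.01698/(4π·0.0248) = 0.05450 K/W
ΣR = 1.444×10^-6 + 0.1005 + 0.05450 = 0.1550 K/W
Q = ΔT/ΣR = (319.3 K − 280.44 K)/0.1550 = 250.7 W
From the inner boundary to the cork board/polyurethane foam interface, ΣR_partial = 0.1005 K/W.
T_interface = T_in − Q·ΣR_partial = 319.3 K − (250.7)(0.1005) = 294.1 K

T = 294.1 K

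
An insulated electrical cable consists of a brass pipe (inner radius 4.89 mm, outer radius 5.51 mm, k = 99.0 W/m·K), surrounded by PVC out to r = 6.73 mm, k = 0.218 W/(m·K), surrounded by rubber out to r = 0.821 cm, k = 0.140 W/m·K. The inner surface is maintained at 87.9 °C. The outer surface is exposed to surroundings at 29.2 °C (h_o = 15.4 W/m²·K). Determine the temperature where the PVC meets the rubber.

T = 82.6 °C

Treat each layer as a resistance in series:
  R'_brass = ln(0.00551/0.00489)/(2πk) = 0.1194/(2π·99.0) = 1.919×10^-4 m·K/W
  R'_PVC = ln(0.00673/0.00551)/(2πk) = 0.2000/(2π·0.218) = 0.1460 m·K/W
  R'_rubber = ln(0.00821/0.00673)/(2πk) = 0.1988/(2π·0.140) = 0.2260 m·K/W
  R'_conv,out = 1/(2πr h) = 1/(2π·0.00821·15.4) = 1.259 m·K/W
ΣR = 1.919×10^-4 + 0.1460 + 0.2260 + 1.259 = 1.631 m·K/W
Q' = ΔT/ΣR = (87.9 °C − 29.2 °C)/1.631 = 35.99 W/m
From the inner boundary to the PVC/rubber interface, ΣR_partial = 0.1462 m·K/W.
T_interface = T_in − Q'·ΣR_partial = 87.9 °C − (35.99)(0.1462) = 82.6 °C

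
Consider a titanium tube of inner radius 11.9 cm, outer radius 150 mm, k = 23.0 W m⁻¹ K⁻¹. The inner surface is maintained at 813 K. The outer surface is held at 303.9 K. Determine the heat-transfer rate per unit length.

Q' = 2πk·ΔT/ln(r₂/r₁) = 2π × 23.0 × 509.1 / ln(0.150/0.119) = 3.18×10^5 W/m

Q' = 318 kW/m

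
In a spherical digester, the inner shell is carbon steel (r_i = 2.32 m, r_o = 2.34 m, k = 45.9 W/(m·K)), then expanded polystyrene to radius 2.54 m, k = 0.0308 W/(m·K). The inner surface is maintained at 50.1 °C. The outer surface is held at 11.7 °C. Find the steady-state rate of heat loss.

Q = 442 W

Series thermal resistances, inner to outer:
  R_carbon steel = (1/2.32 − 1/2.34)/(4πk) = 0.003684/(4π·45.9) = 6.387×10^-6 K/W
  R_expanded polystyrene = (1/2.34 − 1/2.54)/(4πk) = 0.03365/(4π·0.0308) = 0.08694 K/W
ΣR = 6.387×10^-6 + 0.08694 = 0.08695 K/W
Q = ΔT/ΣR = (50.1 °C − 11.7 °C)/0.08695 = 442 W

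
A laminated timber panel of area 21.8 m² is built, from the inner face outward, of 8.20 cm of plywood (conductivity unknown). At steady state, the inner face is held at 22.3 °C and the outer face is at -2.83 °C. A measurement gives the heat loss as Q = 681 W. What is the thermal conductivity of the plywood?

k = 0.102 W/m·K

ΣR = ΔT/Q = |22.3 − -2.83|/681 = 0.03690 K/W
L/(kA) = 0.03690 ⇒ k = 0.0820/(0.03690·21.8) = 0.102 W/m·K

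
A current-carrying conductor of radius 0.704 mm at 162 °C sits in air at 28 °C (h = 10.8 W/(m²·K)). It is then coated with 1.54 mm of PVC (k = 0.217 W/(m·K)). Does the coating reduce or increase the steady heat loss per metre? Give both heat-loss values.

Critical radius for a cylinder: r_cr = k/h = 0.0201 m = 2.01 cm.
Outer radius after coating: r₂ = 7.04×10^-4 + 0.00154 = 0.002244 m.
Since r₁ < r_cr and r₂ ≤ r_cr, the coating moves toward the maximum at r_cr — heat loss rises.
Bare: R = 1/(2πr₁h) = 20.93 m·K/W; Q = 134/20.93 = 6.40 W/m.
Coated: R = R_cond + R_conv = 7.417 m·K/W; Q = 134/7.417 = 18.1 W/m.

increases: 6.40 → 18.1 W/m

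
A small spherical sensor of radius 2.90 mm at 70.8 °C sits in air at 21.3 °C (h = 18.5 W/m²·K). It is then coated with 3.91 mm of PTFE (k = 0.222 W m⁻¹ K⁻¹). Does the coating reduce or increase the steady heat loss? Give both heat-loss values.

increases: 0.0968 → 0.302 W

Critical radius for a sphere: r_cr = 2k/h = 0.0240 m = 2.40 cm.
Outer radius after coating: r₂ = 0.00290 + 0.00391 = 0.00681 m.
Since r₁ < r_cr and r₂ ≤ r_cr, the coating moves toward the maximum at r_cr — heat loss rises.
Bare: R = 1/(4πr₁²h) = 511.5 K/W; Q = 49.5/511.5 = 0.0968 W.
Coated: R = R_cond + R_conv = 163.7 K/W; Q = 49.5/163.7 = 0.302 W.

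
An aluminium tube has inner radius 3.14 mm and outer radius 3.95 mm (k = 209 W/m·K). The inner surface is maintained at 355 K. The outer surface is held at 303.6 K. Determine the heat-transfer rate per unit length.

Q' = 294 kW/m

Q' = 2πk·ΔT/ln(r₂/r₁) = 2π × 209 × 51.4 / ln(0.00395/0.00314) = 2.94×10^5 W/m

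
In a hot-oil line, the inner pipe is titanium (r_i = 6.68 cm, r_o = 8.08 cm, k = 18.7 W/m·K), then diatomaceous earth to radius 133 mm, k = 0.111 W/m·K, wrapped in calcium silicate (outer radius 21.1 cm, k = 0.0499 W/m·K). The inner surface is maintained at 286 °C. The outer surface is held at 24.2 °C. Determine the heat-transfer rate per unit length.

Treat each layer as a resistance in series:
  R'_titanium = ln(0.0808/0.0668)/(2πk) = 0.1903/(2π·18.7) = 0.001619 m·K/W
  R'_diatomaceous earth = ln(0.133/0.0808)/(2πk) = 0.4984/(2π·0.111) = 0.7146 m·K/W
  R'_calcium silicate = ln(0.211/0.133)/(2πk) = 0.4615/(2π·0.0499) = 1.472 m·K/W
ΣR = 0.001619 + 0.7146 + 1.472 = 2.188 m·K/W
Q' = ΔT/ΣR = (286 °C − 24.2 °C)/2.188 = 120 W/m

Q' = 120 W/m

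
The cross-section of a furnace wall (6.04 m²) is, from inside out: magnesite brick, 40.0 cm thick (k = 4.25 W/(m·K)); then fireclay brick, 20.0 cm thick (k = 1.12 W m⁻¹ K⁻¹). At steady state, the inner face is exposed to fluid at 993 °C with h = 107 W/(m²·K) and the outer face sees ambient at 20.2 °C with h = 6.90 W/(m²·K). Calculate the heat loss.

Q = 13.8 kW

Resistance network (inner→outer):
  R_conv,in = 1/(hA) = 1/(107·6.04) = 0.001547 K/W
  R_magnesite brick = L/(kA) = 0.400/(4.25·6.04) = 0.01558 K/W
  R_fireclay brick = L/(kA) = 0.200/(1.12·6.04) = 0.02956 K/W
  R_conv,out = 1/(hA) = 1/(6.90·6.04) = 0.02399 K/W
ΣR = 0.001547 + 0.01558 + 0.02956 + 0.02399 = 0.07068 K/W
Q = ΔT/ΣR = (993 °C − 20.2 °C)/0.07068 = 13800 W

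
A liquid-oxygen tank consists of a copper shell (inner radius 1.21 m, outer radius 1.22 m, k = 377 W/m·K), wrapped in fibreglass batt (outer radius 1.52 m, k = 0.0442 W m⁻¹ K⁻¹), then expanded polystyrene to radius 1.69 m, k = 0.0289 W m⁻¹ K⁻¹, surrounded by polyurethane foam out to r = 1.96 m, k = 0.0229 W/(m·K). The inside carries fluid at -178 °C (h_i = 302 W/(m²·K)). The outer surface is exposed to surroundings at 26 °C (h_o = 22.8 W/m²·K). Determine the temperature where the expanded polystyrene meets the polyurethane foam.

T = -50.5 °C

Treat each layer as a resistance in series:
  R_conv,in = 1/(4πr²h) = 1/(4π·1.21²·302) = 1.800×10^-4 K/W
  R_copper = (1/1.21 − 1/1.22)/(4πk) = 0.006774/(4π·377) = 1.430×10^-6 K/W
  R_fibreglass batt = (1/1.22 − 1/1.52)/(4πk) = 0.1618/(4π·0.0442) = 0.2913 K/W
  R_expanded polystyrene = (1/1.52 − 1/1.69)/(4πk) = 0.06618/(4π·0.0289) = 0.1822 K/W
  R_polyurethane foam = (1/1.69 − 1/1.96)/(4πk) = 0.08151/(4π·0.0229) = 0.2833 K/W
  R_conv,out = 1/(4πr²h) = 1/(4π·1.96²·22.8) = 9.085×10^-4 K/W
ΣR = 1.800×10^-4 + 1.430×10^-6 + 0.2913 + 0.1822 + 0.2833 + 9.085×10^-4 = 0.7579 K/W
Q = ΔT/ΣR = (-178 °C − 26 °C)/0.7579 = -269.2 W
From the inner boundary to the expanded polystyrene/polyurethane foam interface, ΣR_partial = 0.4737 K/W.
T_interface = T_in − Q·ΣR_partial = -178 °C − (-269.2)(0.4737) = -50.5 °C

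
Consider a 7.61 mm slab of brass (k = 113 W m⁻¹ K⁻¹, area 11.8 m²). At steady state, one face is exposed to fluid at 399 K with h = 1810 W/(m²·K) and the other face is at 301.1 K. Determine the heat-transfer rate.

Q = 1.86×10^6 W

Treat each layer as a resistance in series:
  R_conv,in = 1/(hA) = 1/(1810·11.8) = 4.682×10^-5 K/W
  R_brass = L/(kA) = 0.00761/(113·11.8) = 5.707×10^-6 K/W
ΣR = 4.682×10^-5 + 5.707×10^-6 = 5.253×10^-5 K/W
Q = ΔT/ΣR = (399 K − 301.1 K)/5.253×10^-5 = 1.86×10^6 W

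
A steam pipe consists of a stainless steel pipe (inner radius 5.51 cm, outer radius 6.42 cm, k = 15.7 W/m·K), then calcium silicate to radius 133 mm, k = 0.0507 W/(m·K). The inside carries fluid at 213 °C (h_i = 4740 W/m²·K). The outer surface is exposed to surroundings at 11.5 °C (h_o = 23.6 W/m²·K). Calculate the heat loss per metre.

Q' = 86.1 W/m

Resistance network (inner→outer):
  R'_conv,in = 1/(2πr h) = 1/(2π·0.0551·4740) = 6.094×10^-4 m·K/W
  R'_stainless steel = ln(0.0642/0.0551)/(2πk) = 0.1529/(2π·15.7) = 0.001550 m·K/W
  R'_calcium silicate = ln(0.133/0.0642)/(2πk) = 0.7283/(2π·0.0507) = 2.286 m·K/W
  R'_conv,out = 1/(2πr h) = 1/(2π·0.133·23.6) = 0.05071 m·K/W
ΣR = 6.094×10^-4 + 0.001550 + 2.286 + 0.05071 = 2.339 m·K/W
Q' = ΔT/ΣR = (213 °C − 11.5 °C)/2.339 = 86.1 W/m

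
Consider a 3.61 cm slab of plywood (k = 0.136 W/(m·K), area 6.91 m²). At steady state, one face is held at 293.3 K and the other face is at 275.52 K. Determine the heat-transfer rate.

Q = 463 W

Q = kA·ΔT/L = 0.136 × 6.91 × |293.3 K − 275.52 K| / 0.0361 = 463 W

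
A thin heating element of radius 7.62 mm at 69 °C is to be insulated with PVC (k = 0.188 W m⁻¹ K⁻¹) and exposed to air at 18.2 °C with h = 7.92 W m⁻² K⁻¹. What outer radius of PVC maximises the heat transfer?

For a cylinder, r_cr = k_ins/h = 0.188/7.92 = 0.0237 m = 2.37 cm

r_cr = 2.37 cm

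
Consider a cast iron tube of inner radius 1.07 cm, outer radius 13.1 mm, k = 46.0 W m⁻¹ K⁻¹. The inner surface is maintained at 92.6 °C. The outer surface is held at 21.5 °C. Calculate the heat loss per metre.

Q' = 102 kW/m

Q' = 2πk·ΔT/ln(r₂/r₁) = 2π × 46.0 × 71.1 / ln(0.0131/0.0107) = 1.02×10^5 W/m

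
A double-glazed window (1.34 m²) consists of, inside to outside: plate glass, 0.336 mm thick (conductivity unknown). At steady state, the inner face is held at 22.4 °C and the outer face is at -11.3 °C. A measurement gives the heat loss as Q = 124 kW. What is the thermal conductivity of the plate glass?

k = 0.923 W/m·K

ΣR = ΔT/Q = |22.4 − -11.3|/1.24×10^5 = 2.718×10^-4 K/W
L/(kA) = 2.718×10^-4 ⇒ k = 3.36×10^-4/(2.718×10^-4·1.34) = 0.923 W/m·K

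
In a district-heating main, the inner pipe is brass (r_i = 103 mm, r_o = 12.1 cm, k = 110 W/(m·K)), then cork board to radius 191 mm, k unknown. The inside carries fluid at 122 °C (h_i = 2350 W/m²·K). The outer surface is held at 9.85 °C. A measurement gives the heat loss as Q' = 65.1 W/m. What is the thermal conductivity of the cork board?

ΣR = ΔT/Q' = |122 − 9.85|/65.1 = 1.723 m·K/W
Known resistances:
  R'_conv,in = 1/(2πr h) = 1/(2π·0.103·2350) = 6.575×10^-4 m·K/W
  R'_brass = ln(0.121/0.103)/(2πk) = 0.1611/(2π·110) = 2.330×10^-4 m·K/W
R_cork board = ΣR − ΣR_known = 1.723 − 8.905×10^-4 = 1.722 m·K/W
ln(r₂/r₁)/(2πk) = 1.722 ⇒ k = 0.4565/(2π·1.722) = 0.0422 W/m·K

k = 0.0422 W/m·K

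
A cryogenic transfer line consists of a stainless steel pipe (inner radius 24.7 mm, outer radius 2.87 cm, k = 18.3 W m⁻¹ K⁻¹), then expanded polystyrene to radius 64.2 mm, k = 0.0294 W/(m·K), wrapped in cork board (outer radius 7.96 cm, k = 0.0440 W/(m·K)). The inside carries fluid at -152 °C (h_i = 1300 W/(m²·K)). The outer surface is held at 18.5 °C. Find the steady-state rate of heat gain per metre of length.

Series thermal resistances, inner to outer:
  R'_conv,in = 1/(2πr h) = 1/(2π·0.0247·1300) = 0.004957 m·K/W
  R'_stainless steel = ln(0.0287/0.0247)/(2πk) = 0.1501/(2π·18.3) = 0.001305 m·K/W
  R'_expanded polystyrene = ln(0.0642/0.0287)/(2πk) = 0.8051/(2π·0.0294) = 4.358 m·K/W
  R'_cork board = ln(0.0796/0.0642)/(2πk) = 0.2150/(2π·0.0440) = 0.7777 m·K/W
ΣR = 0.004957 + 0.001305 + 4.358 + 0.7777 = 5.142 m·K/W
Q' = ΔT/ΣR = (-152 °C − 18.5 °C)/5.142 = -33.2 W/m
(Negative Q' ⇒ heat flows inward; heat gain = 33.2 W/m.)

Q' = 33.2 W/m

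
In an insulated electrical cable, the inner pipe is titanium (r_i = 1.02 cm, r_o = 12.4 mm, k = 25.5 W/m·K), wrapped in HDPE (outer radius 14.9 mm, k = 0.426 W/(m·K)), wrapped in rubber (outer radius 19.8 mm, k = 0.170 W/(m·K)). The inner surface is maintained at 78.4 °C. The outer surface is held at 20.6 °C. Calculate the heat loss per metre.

Series thermal resistances, inner to outer:
  R'_titanium = ln(0.0124/0.0102)/(2πk) = 0.1953/(2π·25.5) = 0.001219 m·K/W
  R'_HDPE = ln(0.0149/0.0124)/(2πk) = 0.1837/(2π·0.426) = 0.06862 m·K/W
  R'_rubber = ln(0.0198/0.0149)/(2πk) = 0.2843/(2π·0.170) = 0.2662 m·K/W
ΣR = 0.001219 + 0.06862 + 0.2662 = 0.3360 m·K/W
Q' = ΔT/ΣR = (78.4 °C − 20.6 °C)/0.3360 = 172 W/m

Q' = 172 W/m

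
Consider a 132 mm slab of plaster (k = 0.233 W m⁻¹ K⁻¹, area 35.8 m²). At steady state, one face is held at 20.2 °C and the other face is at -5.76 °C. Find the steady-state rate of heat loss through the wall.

Q = kA·ΔT/L = 0.233 × 35.8 × |20.2 °C − -5.76 °C| / 0.132 = 1640 W

Q = 1640 W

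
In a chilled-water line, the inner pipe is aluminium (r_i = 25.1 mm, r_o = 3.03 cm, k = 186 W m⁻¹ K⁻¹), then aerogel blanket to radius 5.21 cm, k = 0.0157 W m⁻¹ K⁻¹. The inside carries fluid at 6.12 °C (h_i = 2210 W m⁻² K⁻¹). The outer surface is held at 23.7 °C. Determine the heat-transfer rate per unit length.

Q' = 3.20 W/m

Series thermal resistances, inner to outer:
  R'_conv,in = 1/(2πr h) = 1/(2π·0.0251·2210) = 0.002869 m·K/W
  R'_aluminium = ln(0.0303/0.0251)/(2πk) = 0.1883/(2π·186) = 1.611×10^-4 m·K/W
  R'_aerogel blanket = ln(0.0521/0.0303)/(2πk) = 0.5420/(2π·0.0157) = 5.495 m·K/W
ΣR = 0.002869 + 1.611×10^-4 + 5.495 = 5.498 m·K/W
Q' = ΔT/ΣR = (6.12 °C − 23.7 °C)/5.498 = -3.20 W/m
(Negative Q' ⇒ heat flows inward; heat gain = 3.20 W/m.)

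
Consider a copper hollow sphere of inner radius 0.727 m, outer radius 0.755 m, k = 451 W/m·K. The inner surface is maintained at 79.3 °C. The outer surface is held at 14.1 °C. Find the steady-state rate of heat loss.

Q = 4πk·ΔT/(1/r₁ − 1/r₂) = 4π × 451 × 65.2 / (1/0.727 − 1/0.755) = 7.24×10^6 W

Q = 7240 kW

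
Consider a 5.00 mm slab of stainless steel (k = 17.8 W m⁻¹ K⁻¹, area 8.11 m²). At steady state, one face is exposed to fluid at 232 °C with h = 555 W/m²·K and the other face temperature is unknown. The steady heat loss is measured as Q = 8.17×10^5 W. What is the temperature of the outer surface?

T_out = 22.2 °C

Sum the resistances:
  R_conv,in = 1/(hA) = 1/(555·8.11) = 2.222×10^-4 K/W
  R_stainless steel = L/(kA) = 0.00500/(17.8·8.11) = 3.464×10^-5 K/W
ΣR = 2.568×10^-4 K/W
ΔT = Q·ΣR = 8.17×10^5 × 2.568×10^-4 = 209.8 K
Heat flows outward, so T_out = T_in − ΔT = 232 − 209.8 = 22.2 °C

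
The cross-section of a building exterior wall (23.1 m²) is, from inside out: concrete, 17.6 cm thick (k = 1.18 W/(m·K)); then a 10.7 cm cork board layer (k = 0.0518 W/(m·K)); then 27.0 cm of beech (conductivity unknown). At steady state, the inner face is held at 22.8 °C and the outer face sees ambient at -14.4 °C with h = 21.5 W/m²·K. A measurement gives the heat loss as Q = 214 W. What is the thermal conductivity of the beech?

k = 0.154 W/m·K

ΣR = ΔT/Q = |22.8 − -14.4|/214 = 0.1738 K/W
Known resistances:
  R_concrete = L/(kA) = 0.176/(1.18·23.1) = 0.006457 K/W
  R_cork board = L/(kA) = 0.107/(0.0518·23.1) = 0.08942 K/W
  R_conv,out = 1/(hA) = 1/(21.5·23.1) = 0.002013 K/W
R_beech = ΣR − ΣR_known = 0.1738 − 0.09789 = 0.07591 K/W
L/(kA) = 0.07591 ⇒ k = 0.270/(0.07591·23.1) = 0.154 W/m·K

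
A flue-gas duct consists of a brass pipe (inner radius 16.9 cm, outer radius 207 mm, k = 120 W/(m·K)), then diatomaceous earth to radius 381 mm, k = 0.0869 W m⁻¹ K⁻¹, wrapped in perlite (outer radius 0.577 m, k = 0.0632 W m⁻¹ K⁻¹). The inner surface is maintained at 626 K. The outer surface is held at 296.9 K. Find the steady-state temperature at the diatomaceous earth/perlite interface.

T = 456 K

Series thermal resistances, inner to outer:
  R'_brass = ln(0.207/0.169)/(2πk) = 0.2028/(2π·120) = 2.690×10^-4 m·K/W
  R'_diatomaceous earth = ln(0.381/0.207)/(2πk) = 0.6101/(2π·0.0869) = 1.117 m·K/W
  R'_perlite = ln(0.577/0.381)/(2πk) = 0.4150/(2π·0.0632) = 1.045 m·K/W
ΣR = 2.690×10^-4 + 1.117 + 1.045 = 2.162 m·K/W
Q' = ΔT/ΣR = (626 K − 296.9 K)/2.162 = 152.2 W/m
From the inner boundary to the diatomaceous earth/perlite interface, ΣR_partial = 1.117 m·K/W.
T_interface = T_in − Q'·ΣR_partial = 626 K − (152.2)(1.117) = 456 K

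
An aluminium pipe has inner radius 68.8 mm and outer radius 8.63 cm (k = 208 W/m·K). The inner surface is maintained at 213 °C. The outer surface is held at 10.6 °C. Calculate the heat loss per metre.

Q' = 1170 kW/m

Q' = 2πk·ΔT/ln(r₂/r₁) = 2π × 208 × 202.4 / ln(0.0863/0.0688) = 1.17×10^6 W/m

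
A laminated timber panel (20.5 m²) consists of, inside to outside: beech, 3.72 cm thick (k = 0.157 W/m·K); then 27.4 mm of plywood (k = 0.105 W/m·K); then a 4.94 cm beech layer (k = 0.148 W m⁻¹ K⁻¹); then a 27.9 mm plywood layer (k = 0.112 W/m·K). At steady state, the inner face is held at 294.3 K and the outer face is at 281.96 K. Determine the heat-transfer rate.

Resistance network (inner→outer):
  R_beech = L/(kA) = 0.0372/(0.157·20.5) = 0.01156 K/W
  R_plywood = L/(kA) = 0.0274/(0.105·20.5) = 0.01273 K/W
  R_beech = L/(kA) = 0.0494/(0.148·20.5) = 0.01628 K/W
  R_plywood = L/(kA) = 0.0279/(0.112·20.5) = 0.01215 K/W
ΣR = 0.01156 + 0.01273 + 0.01628 + 0.01215 = 0.05272 K/W
Q = ΔT/ΣR = (294.3 K − 281.96 K)/0.05272 = 234 W

Q = 234 W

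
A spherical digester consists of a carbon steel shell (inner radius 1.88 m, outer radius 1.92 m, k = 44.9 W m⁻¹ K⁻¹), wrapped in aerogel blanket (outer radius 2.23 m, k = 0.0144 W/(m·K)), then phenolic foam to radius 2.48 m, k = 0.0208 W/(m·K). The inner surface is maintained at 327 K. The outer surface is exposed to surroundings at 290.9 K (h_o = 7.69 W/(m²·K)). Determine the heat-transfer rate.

Q = 62.8 W

Resistance network (inner→outer):
  R_carbon steel = (1/1.88 − 1/1.92)/(4πk) = 0.01108/(4π·44.9) = 1.964×10^-5 K/W
  R_aerogel blanket = (1/1.92 − 1/2.23)/(4πk) = 0.07240/(4π·0.0144) = 0.4001 K/W
  R_phenolic foam = (1/2.23 − 1/2.48)/(4πk) = 0.04520/(4π·0.0208) = 0.1729 K/W
  R_conv,out = 1/(4πr²h) = 1/(4π·2.48²·7.69) = 0.001683 K/W
ΣR = 1.964×10^-5 + 0.4001 + 0.1729 + 0.001683 = 0.5747 K/W
Q = ΔT/ΣR = (327 K − 290.9 K)/0.5747 = 62.8 W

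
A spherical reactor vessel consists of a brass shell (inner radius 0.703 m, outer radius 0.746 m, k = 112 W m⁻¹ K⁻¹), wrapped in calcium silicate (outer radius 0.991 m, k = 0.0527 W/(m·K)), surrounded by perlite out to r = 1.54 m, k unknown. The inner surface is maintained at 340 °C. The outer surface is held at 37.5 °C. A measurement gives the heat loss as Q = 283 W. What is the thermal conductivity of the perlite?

k = 0.0504 W/m·K

ΣR = ΔT/Q = |340 − 37.5|/283 = 1.069 K/W
Known resistances:
  R_brass = (1/0.703 − 1/0.746)/(4πk) = 0.08199/(4π·112) = 5.826×10^-5 K/W
  R_calcium silicate = (1/0.746 − 1/0.991)/(4πk) = 0.3314/(4π·0.0527) = 0.5004 K/W
R_perlite = ΣR − ΣR_known = 1.069 − 0.5005 = 0.5685 K/W
(1/r₁−1/r₂)/(4πk) = 0.5685 ⇒ k = 0.3597/(4π·0.5685) = 0.0504 W/m·K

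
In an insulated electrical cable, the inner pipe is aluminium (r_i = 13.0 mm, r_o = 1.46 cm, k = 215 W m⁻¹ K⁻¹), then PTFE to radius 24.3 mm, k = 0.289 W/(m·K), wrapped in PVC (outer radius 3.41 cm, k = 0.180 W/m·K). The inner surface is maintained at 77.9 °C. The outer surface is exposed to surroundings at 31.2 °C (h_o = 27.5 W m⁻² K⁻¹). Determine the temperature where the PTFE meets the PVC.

T = 60.4 °C

Treat each layer as a resistance in series:
  R'_aluminium = ln(0.0146/0.0130)/(2πk) = 0.1161/(2π·215) = 8.592×10^-5 m·K/W
  R'_PTFE = ln(0.0243/0.0146)/(2πk) = 0.5095/(2π·0.289) = 0.2806 m·K/W
  R'_PVC = ln(0.0341/0.0243)/(2πk) = 0.3388/(2π·0.180) = 0.2996 m·K/W
  R'_conv,out = 1/(2πr h) = 1/(2π·0.0341·27.5) = 0.1697 m·K/W
ΣR = 8.592×10^-5 + 0.2806 + 0.2996 + 0.1697 = 0.7500 m·K/W
Q' = ΔT/ΣR = (77.9 °C − 31.2 °C)/0.7500 = 62.27 W/m
From the inner boundary to the PTFE/PVC interface, ΣR_partial = 0.2807 m·K/W.
T_interface = T_in − Q'·ΣR_partial = 77.9 °C − (62.27)(0.2807) = 60.4 °C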